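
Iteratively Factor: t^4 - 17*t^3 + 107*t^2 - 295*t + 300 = (t - 3)*(t^3 - 14*t^2 + 65*t - 100) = (t - 5)*(t - 3)*(t^2 - 9*t + 20) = (t - 5)^2*(t - 3)*(t - 4)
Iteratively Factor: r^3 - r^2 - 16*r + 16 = (r - 1)*(r^2 - 16) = (r - 4)*(r - 1)*(r + 4)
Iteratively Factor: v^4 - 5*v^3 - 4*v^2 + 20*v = (v + 2)*(v^3 - 7*v^2 + 10*v) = (v - 5)*(v + 2)*(v^2 - 2*v) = (v - 5)*(v - 2)*(v + 2)*(v)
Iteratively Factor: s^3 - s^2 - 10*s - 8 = (s + 1)*(s^2 - 2*s - 8) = (s - 4)*(s + 1)*(s + 2)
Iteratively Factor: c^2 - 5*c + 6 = (c - 2)*(c - 3)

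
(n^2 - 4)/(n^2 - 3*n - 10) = (n - 2)/(n - 5)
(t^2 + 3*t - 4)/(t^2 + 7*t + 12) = (t - 1)/(t + 3)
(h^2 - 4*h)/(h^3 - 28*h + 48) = h/(h^2 + 4*h - 12)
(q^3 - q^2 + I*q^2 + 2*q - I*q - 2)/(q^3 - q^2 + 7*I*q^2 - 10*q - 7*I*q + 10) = (q - I)/(q + 5*I)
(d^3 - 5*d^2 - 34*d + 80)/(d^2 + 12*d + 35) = (d^2 - 10*d + 16)/(d + 7)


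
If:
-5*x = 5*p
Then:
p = -x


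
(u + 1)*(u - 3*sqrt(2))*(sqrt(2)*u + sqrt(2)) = sqrt(2)*u^3 - 6*u^2 + 2*sqrt(2)*u^2 - 12*u + sqrt(2)*u - 6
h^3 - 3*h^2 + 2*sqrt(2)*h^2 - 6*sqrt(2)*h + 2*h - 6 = (h - 3)*(h + sqrt(2))^2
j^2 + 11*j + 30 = (j + 5)*(j + 6)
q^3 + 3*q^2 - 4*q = q*(q - 1)*(q + 4)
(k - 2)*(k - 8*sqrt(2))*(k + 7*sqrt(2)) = k^3 - 2*k^2 - sqrt(2)*k^2 - 112*k + 2*sqrt(2)*k + 224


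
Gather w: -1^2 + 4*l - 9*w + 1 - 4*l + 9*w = 0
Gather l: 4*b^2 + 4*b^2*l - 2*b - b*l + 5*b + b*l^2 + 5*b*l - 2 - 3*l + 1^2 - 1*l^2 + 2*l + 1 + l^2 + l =4*b^2 + b*l^2 + 3*b + l*(4*b^2 + 4*b)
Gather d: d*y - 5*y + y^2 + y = d*y + y^2 - 4*y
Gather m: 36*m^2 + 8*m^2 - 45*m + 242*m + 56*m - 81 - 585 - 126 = 44*m^2 + 253*m - 792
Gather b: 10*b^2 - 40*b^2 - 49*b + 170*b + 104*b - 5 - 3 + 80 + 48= -30*b^2 + 225*b + 120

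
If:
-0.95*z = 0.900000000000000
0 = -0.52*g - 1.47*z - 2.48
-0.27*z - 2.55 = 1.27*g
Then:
No Solution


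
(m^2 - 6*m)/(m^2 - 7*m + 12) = m*(m - 6)/(m^2 - 7*m + 12)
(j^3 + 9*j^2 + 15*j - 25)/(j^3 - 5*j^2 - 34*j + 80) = (j^2 + 4*j - 5)/(j^2 - 10*j + 16)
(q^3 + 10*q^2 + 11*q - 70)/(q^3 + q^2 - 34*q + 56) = (q + 5)/(q - 4)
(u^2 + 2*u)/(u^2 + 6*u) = (u + 2)/(u + 6)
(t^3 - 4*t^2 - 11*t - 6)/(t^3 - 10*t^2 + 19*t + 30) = (t + 1)/(t - 5)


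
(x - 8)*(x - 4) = x^2 - 12*x + 32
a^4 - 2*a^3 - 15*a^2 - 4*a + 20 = (a - 5)*(a - 1)*(a + 2)^2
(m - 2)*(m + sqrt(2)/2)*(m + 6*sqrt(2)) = m^3 - 2*m^2 + 13*sqrt(2)*m^2/2 - 13*sqrt(2)*m + 6*m - 12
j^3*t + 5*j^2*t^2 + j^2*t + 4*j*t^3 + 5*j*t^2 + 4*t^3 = (j + t)*(j + 4*t)*(j*t + t)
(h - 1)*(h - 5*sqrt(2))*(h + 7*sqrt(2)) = h^3 - h^2 + 2*sqrt(2)*h^2 - 70*h - 2*sqrt(2)*h + 70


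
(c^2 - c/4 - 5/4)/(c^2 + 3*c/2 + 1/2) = (4*c - 5)/(2*(2*c + 1))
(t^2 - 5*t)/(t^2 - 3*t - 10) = t/(t + 2)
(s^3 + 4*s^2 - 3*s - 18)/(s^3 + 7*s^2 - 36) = (s + 3)/(s + 6)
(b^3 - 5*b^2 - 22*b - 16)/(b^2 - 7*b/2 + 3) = 2*(b^3 - 5*b^2 - 22*b - 16)/(2*b^2 - 7*b + 6)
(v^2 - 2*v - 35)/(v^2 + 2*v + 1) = (v^2 - 2*v - 35)/(v^2 + 2*v + 1)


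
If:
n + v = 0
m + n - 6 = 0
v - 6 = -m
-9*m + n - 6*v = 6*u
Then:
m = 6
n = 0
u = -9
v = 0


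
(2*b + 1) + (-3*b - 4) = -b - 3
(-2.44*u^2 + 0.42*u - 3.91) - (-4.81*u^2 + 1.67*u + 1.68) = 2.37*u^2 - 1.25*u - 5.59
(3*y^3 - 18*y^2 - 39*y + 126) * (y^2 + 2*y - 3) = 3*y^5 - 12*y^4 - 84*y^3 + 102*y^2 + 369*y - 378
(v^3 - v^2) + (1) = v^3 - v^2 + 1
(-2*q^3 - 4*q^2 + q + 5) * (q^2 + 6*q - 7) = -2*q^5 - 16*q^4 - 9*q^3 + 39*q^2 + 23*q - 35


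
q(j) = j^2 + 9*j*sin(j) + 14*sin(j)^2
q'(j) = 9*j*cos(j) + 2*j + 28*sin(j)*cos(j) + 9*sin(j)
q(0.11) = 0.29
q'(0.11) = 5.25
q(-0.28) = 1.84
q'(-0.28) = -12.91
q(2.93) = 14.74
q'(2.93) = -23.78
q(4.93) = -5.67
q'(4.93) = 4.75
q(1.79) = 32.27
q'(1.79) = 2.92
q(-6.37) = 45.65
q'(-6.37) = -73.05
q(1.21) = 23.91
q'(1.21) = 23.93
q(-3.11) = 10.57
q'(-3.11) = 22.36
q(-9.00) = 116.76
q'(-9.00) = 62.61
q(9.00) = 116.76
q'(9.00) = -62.61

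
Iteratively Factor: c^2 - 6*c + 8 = (c - 4)*(c - 2)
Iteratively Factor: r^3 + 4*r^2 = (r)*(r^2 + 4*r) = r^2*(r + 4)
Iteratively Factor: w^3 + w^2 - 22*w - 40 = (w - 5)*(w^2 + 6*w + 8) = (w - 5)*(w + 4)*(w + 2)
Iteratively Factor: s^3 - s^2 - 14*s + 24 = (s - 2)*(s^2 + s - 12) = (s - 2)*(s + 4)*(s - 3)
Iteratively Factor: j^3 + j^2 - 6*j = (j)*(j^2 + j - 6) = j*(j + 3)*(j - 2)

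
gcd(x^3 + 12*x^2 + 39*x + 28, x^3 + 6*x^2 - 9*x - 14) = x^2 + 8*x + 7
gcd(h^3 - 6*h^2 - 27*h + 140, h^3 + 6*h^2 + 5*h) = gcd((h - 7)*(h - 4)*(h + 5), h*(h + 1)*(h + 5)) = h + 5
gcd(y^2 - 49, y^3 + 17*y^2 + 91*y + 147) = y + 7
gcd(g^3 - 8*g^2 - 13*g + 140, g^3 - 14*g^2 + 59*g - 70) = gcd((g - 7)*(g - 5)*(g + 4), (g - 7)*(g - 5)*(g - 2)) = g^2 - 12*g + 35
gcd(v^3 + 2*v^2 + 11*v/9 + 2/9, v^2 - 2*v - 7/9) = v + 1/3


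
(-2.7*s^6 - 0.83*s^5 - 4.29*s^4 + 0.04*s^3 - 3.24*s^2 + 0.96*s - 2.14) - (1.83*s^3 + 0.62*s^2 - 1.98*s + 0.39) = -2.7*s^6 - 0.83*s^5 - 4.29*s^4 - 1.79*s^3 - 3.86*s^2 + 2.94*s - 2.53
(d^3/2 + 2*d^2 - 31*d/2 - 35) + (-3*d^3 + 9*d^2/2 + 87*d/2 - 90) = -5*d^3/2 + 13*d^2/2 + 28*d - 125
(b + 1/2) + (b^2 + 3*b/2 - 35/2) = b^2 + 5*b/2 - 17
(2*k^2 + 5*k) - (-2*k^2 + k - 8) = 4*k^2 + 4*k + 8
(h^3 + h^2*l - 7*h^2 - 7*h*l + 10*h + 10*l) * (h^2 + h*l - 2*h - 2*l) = h^5 + 2*h^4*l - 9*h^4 + h^3*l^2 - 18*h^3*l + 24*h^3 - 9*h^2*l^2 + 48*h^2*l - 20*h^2 + 24*h*l^2 - 40*h*l - 20*l^2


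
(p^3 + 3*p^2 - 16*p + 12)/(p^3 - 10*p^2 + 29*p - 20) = (p^2 + 4*p - 12)/(p^2 - 9*p + 20)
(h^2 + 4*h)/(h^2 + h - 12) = h/(h - 3)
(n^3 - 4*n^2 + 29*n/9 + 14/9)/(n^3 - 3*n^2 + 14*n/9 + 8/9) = (3*n - 7)/(3*n - 4)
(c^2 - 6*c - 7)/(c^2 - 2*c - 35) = (c + 1)/(c + 5)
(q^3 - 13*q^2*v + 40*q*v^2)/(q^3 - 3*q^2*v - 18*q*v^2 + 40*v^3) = q*(q - 8*v)/(q^2 + 2*q*v - 8*v^2)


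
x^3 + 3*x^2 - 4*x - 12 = (x - 2)*(x + 2)*(x + 3)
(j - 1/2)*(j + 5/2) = j^2 + 2*j - 5/4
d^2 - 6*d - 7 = (d - 7)*(d + 1)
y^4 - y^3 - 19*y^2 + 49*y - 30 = (y - 3)*(y - 2)*(y - 1)*(y + 5)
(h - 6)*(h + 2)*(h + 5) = h^3 + h^2 - 32*h - 60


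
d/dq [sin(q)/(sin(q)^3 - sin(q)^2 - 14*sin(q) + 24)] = (-2*sin(q)^3 + sin(q)^2 + 24)*cos(q)/(sin(q)^3 - sin(q)^2 - 14*sin(q) + 24)^2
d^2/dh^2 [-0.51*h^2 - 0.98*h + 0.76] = -1.02000000000000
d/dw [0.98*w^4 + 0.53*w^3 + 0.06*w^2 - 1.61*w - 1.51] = 3.92*w^3 + 1.59*w^2 + 0.12*w - 1.61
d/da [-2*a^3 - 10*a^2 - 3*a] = -6*a^2 - 20*a - 3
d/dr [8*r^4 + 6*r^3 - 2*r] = 32*r^3 + 18*r^2 - 2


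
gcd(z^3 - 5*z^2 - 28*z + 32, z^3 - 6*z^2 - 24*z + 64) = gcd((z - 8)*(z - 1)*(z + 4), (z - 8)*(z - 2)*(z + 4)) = z^2 - 4*z - 32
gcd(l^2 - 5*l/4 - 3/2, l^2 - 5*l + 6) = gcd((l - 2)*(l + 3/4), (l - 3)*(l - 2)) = l - 2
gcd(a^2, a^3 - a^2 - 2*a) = a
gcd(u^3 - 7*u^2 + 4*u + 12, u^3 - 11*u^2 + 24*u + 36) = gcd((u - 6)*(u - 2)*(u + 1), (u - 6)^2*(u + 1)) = u^2 - 5*u - 6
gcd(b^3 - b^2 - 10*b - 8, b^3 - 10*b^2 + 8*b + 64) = b^2 - 2*b - 8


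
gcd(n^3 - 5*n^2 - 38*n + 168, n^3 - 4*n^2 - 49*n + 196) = n^2 - 11*n + 28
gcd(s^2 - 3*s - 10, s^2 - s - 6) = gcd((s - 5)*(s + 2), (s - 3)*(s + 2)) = s + 2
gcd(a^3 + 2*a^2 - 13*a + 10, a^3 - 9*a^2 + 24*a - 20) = a - 2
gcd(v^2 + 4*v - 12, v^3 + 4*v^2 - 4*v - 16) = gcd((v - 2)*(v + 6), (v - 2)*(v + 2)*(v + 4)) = v - 2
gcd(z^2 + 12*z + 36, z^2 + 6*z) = z + 6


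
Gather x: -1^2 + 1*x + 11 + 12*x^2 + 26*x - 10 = 12*x^2 + 27*x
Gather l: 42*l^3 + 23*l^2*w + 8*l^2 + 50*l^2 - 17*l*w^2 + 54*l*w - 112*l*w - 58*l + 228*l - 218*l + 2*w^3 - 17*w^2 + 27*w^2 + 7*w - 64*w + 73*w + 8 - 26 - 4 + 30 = 42*l^3 + l^2*(23*w + 58) + l*(-17*w^2 - 58*w - 48) + 2*w^3 + 10*w^2 + 16*w + 8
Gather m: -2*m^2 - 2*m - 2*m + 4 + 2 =-2*m^2 - 4*m + 6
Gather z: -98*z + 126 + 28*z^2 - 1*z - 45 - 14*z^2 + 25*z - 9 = 14*z^2 - 74*z + 72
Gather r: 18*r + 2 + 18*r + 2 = 36*r + 4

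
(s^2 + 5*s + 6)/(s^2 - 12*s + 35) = (s^2 + 5*s + 6)/(s^2 - 12*s + 35)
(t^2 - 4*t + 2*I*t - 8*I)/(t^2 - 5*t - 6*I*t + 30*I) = (t^2 + 2*t*(-2 + I) - 8*I)/(t^2 - t*(5 + 6*I) + 30*I)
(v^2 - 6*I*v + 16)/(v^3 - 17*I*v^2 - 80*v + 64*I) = (v + 2*I)/(v^2 - 9*I*v - 8)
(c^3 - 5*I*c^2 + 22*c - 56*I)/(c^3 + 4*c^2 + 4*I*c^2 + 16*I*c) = (c^2 - 9*I*c - 14)/(c*(c + 4))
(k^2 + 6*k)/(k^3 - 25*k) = (k + 6)/(k^2 - 25)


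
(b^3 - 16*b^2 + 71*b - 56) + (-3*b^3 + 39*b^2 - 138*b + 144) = -2*b^3 + 23*b^2 - 67*b + 88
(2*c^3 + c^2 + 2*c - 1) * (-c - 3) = -2*c^4 - 7*c^3 - 5*c^2 - 5*c + 3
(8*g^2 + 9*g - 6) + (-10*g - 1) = 8*g^2 - g - 7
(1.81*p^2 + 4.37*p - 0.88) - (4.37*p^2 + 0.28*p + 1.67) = -2.56*p^2 + 4.09*p - 2.55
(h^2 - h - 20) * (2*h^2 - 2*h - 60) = 2*h^4 - 4*h^3 - 98*h^2 + 100*h + 1200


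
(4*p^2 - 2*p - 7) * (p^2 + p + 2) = 4*p^4 + 2*p^3 - p^2 - 11*p - 14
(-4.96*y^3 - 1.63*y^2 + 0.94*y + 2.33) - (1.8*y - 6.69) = -4.96*y^3 - 1.63*y^2 - 0.86*y + 9.02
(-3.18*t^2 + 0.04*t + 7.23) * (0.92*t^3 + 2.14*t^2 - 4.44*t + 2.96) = -2.9256*t^5 - 6.7684*t^4 + 20.8564*t^3 + 5.8818*t^2 - 31.9828*t + 21.4008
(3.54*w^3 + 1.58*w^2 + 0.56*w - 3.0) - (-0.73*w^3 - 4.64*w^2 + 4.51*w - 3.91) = 4.27*w^3 + 6.22*w^2 - 3.95*w + 0.91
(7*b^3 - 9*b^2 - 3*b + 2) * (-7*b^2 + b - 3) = -49*b^5 + 70*b^4 - 9*b^3 + 10*b^2 + 11*b - 6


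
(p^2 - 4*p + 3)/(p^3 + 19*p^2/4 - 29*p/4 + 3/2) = 4*(p - 3)/(4*p^2 + 23*p - 6)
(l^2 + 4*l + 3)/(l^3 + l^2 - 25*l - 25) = (l + 3)/(l^2 - 25)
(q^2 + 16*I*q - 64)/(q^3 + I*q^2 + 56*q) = (q + 8*I)/(q*(q - 7*I))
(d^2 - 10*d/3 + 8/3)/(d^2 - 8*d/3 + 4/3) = (3*d - 4)/(3*d - 2)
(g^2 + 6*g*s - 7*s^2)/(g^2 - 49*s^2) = (-g + s)/(-g + 7*s)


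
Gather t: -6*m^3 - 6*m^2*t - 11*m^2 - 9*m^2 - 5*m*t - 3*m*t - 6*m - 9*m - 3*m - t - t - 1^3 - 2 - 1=-6*m^3 - 20*m^2 - 18*m + t*(-6*m^2 - 8*m - 2) - 4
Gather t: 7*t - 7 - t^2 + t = -t^2 + 8*t - 7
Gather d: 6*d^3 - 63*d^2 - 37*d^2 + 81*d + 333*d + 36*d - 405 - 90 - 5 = 6*d^3 - 100*d^2 + 450*d - 500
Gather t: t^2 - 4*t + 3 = t^2 - 4*t + 3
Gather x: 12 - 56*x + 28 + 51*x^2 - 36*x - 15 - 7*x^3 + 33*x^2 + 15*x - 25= -7*x^3 + 84*x^2 - 77*x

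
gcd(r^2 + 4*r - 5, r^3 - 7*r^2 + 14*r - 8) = r - 1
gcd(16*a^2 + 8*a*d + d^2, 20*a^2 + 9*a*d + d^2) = 4*a + d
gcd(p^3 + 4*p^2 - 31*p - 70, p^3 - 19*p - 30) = p^2 - 3*p - 10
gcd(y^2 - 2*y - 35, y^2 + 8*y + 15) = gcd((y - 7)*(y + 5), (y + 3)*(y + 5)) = y + 5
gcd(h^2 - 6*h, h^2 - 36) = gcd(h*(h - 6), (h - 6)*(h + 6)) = h - 6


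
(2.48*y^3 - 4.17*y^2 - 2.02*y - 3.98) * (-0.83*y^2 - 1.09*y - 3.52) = -2.0584*y^5 + 0.757899999999999*y^4 - 2.5077*y^3 + 20.1836*y^2 + 11.4486*y + 14.0096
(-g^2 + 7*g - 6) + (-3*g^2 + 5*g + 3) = -4*g^2 + 12*g - 3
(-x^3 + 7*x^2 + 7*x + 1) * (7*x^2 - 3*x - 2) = -7*x^5 + 52*x^4 + 30*x^3 - 28*x^2 - 17*x - 2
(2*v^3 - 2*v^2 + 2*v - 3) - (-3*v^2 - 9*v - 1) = 2*v^3 + v^2 + 11*v - 2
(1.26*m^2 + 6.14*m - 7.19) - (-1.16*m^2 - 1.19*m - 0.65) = 2.42*m^2 + 7.33*m - 6.54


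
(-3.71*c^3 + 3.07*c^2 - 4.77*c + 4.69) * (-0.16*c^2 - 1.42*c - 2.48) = 0.5936*c^5 + 4.777*c^4 + 5.6046*c^3 - 1.5906*c^2 + 5.1698*c - 11.6312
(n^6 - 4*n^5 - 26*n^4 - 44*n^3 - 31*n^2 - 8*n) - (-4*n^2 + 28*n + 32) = n^6 - 4*n^5 - 26*n^4 - 44*n^3 - 27*n^2 - 36*n - 32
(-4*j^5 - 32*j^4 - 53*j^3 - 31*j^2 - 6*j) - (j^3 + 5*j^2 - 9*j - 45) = -4*j^5 - 32*j^4 - 54*j^3 - 36*j^2 + 3*j + 45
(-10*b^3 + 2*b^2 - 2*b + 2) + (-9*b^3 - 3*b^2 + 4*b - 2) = -19*b^3 - b^2 + 2*b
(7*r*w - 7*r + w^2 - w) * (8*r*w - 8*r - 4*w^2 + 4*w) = 56*r^2*w^2 - 112*r^2*w + 56*r^2 - 20*r*w^3 + 40*r*w^2 - 20*r*w - 4*w^4 + 8*w^3 - 4*w^2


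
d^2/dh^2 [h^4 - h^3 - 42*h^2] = 12*h^2 - 6*h - 84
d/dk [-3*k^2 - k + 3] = -6*k - 1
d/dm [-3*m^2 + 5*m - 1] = 5 - 6*m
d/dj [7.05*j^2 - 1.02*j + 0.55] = 14.1*j - 1.02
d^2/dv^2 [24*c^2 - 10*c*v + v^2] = 2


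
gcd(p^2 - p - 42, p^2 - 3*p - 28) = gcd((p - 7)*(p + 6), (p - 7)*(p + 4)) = p - 7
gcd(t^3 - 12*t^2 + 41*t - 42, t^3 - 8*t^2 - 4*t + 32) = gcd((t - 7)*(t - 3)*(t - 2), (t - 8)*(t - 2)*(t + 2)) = t - 2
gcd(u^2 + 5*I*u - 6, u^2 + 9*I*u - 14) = u + 2*I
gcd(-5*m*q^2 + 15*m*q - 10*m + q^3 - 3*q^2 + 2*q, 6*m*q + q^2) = 1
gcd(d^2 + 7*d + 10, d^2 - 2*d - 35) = d + 5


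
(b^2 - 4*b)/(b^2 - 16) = b/(b + 4)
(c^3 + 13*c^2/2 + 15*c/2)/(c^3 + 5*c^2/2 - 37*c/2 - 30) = c/(c - 4)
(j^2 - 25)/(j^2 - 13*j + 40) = (j + 5)/(j - 8)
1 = 1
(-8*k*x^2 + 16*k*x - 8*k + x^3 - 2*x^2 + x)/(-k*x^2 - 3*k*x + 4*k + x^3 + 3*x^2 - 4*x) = (-8*k*x + 8*k + x^2 - x)/(-k*x - 4*k + x^2 + 4*x)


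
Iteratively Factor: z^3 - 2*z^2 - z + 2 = (z - 1)*(z^2 - z - 2) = (z - 1)*(z + 1)*(z - 2)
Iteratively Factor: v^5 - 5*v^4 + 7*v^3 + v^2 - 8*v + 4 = (v - 2)*(v^4 - 3*v^3 + v^2 + 3*v - 2) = (v - 2)^2*(v^3 - v^2 - v + 1) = (v - 2)^2*(v - 1)*(v^2 - 1) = (v - 2)^2*(v - 1)*(v + 1)*(v - 1)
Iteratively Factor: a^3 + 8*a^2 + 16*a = (a)*(a^2 + 8*a + 16) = a*(a + 4)*(a + 4)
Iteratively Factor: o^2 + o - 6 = (o - 2)*(o + 3)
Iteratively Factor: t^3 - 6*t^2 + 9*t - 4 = (t - 1)*(t^2 - 5*t + 4) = (t - 1)^2*(t - 4)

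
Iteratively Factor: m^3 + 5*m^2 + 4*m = (m + 1)*(m^2 + 4*m) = m*(m + 1)*(m + 4)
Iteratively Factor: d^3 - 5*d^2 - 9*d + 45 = (d - 5)*(d^2 - 9) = (d - 5)*(d - 3)*(d + 3)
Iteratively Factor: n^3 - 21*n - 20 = (n - 5)*(n^2 + 5*n + 4) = (n - 5)*(n + 1)*(n + 4)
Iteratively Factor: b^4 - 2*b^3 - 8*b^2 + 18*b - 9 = (b - 3)*(b^3 + b^2 - 5*b + 3) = (b - 3)*(b + 3)*(b^2 - 2*b + 1) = (b - 3)*(b - 1)*(b + 3)*(b - 1)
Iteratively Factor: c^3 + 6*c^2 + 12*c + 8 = (c + 2)*(c^2 + 4*c + 4) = (c + 2)^2*(c + 2)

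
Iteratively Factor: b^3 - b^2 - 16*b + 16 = (b - 4)*(b^2 + 3*b - 4) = (b - 4)*(b + 4)*(b - 1)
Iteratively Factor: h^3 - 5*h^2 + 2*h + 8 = (h - 2)*(h^2 - 3*h - 4) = (h - 2)*(h + 1)*(h - 4)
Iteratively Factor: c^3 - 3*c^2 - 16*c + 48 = (c + 4)*(c^2 - 7*c + 12) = (c - 3)*(c + 4)*(c - 4)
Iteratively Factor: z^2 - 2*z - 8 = (z - 4)*(z + 2)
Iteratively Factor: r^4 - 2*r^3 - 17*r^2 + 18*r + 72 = (r - 3)*(r^3 + r^2 - 14*r - 24) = (r - 3)*(r + 2)*(r^2 - r - 12) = (r - 3)*(r + 2)*(r + 3)*(r - 4)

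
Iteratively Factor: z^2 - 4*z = (z - 4)*(z)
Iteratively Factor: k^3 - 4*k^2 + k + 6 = (k - 3)*(k^2 - k - 2) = (k - 3)*(k - 2)*(k + 1)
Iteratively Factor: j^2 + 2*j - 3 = (j - 1)*(j + 3)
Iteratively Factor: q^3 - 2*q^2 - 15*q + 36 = (q - 3)*(q^2 + q - 12) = (q - 3)^2*(q + 4)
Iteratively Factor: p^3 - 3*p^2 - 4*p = (p + 1)*(p^2 - 4*p) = (p - 4)*(p + 1)*(p)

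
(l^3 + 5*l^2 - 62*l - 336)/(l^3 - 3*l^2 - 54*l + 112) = (l + 6)/(l - 2)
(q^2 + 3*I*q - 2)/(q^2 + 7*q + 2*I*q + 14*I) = (q + I)/(q + 7)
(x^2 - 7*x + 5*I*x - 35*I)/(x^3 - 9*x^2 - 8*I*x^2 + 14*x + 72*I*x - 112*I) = (x + 5*I)/(x^2 + x*(-2 - 8*I) + 16*I)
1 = 1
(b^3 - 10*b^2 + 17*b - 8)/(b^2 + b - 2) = (b^2 - 9*b + 8)/(b + 2)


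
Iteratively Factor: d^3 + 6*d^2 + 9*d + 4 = (d + 1)*(d^2 + 5*d + 4) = (d + 1)^2*(d + 4)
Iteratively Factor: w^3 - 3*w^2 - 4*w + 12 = (w - 2)*(w^2 - w - 6) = (w - 3)*(w - 2)*(w + 2)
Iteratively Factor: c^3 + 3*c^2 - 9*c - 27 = (c - 3)*(c^2 + 6*c + 9) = (c - 3)*(c + 3)*(c + 3)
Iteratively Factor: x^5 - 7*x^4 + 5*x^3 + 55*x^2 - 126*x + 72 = (x - 2)*(x^4 - 5*x^3 - 5*x^2 + 45*x - 36) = (x - 3)*(x - 2)*(x^3 - 2*x^2 - 11*x + 12) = (x - 3)*(x - 2)*(x - 1)*(x^2 - x - 12) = (x - 3)*(x - 2)*(x - 1)*(x + 3)*(x - 4)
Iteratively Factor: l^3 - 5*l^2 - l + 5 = (l + 1)*(l^2 - 6*l + 5) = (l - 1)*(l + 1)*(l - 5)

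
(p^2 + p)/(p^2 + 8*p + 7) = p/(p + 7)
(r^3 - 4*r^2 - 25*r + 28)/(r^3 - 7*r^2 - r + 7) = (r + 4)/(r + 1)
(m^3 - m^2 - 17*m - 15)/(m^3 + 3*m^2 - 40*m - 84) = (m^3 - m^2 - 17*m - 15)/(m^3 + 3*m^2 - 40*m - 84)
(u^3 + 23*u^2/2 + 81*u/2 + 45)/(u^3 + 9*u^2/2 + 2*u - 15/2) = (u + 6)/(u - 1)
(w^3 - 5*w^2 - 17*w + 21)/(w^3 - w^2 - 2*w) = (-w^3 + 5*w^2 + 17*w - 21)/(w*(-w^2 + w + 2))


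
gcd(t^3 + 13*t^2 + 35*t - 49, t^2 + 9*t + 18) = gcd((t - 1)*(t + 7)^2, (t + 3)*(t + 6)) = 1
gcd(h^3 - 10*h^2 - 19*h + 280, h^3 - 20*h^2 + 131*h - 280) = h^2 - 15*h + 56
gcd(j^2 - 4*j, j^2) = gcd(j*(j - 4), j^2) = j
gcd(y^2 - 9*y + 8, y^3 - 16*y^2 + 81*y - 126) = 1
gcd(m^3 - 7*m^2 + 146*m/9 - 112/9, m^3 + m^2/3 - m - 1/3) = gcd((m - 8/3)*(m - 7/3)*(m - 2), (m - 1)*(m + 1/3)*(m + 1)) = 1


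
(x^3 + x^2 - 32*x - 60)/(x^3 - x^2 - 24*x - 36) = (x + 5)/(x + 3)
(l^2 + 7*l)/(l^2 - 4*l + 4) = l*(l + 7)/(l^2 - 4*l + 4)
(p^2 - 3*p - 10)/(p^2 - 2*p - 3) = (-p^2 + 3*p + 10)/(-p^2 + 2*p + 3)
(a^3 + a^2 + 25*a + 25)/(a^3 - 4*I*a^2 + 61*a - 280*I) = (a^2 + a*(1 + 5*I) + 5*I)/(a^2 + I*a + 56)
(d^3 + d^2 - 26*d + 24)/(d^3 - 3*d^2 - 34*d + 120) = (d - 1)/(d - 5)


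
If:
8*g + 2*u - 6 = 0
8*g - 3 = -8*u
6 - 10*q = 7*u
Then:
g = 7/8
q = 19/20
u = -1/2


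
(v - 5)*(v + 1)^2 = v^3 - 3*v^2 - 9*v - 5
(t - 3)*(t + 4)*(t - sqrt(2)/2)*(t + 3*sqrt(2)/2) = t^4 + t^3 + sqrt(2)*t^3 - 27*t^2/2 + sqrt(2)*t^2 - 12*sqrt(2)*t - 3*t/2 + 18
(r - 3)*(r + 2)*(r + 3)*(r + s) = r^4 + r^3*s + 2*r^3 + 2*r^2*s - 9*r^2 - 9*r*s - 18*r - 18*s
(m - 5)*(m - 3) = m^2 - 8*m + 15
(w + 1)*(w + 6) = w^2 + 7*w + 6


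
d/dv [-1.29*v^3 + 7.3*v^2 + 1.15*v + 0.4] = -3.87*v^2 + 14.6*v + 1.15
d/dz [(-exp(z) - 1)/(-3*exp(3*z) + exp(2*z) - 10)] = (-(exp(z) + 1)*(9*exp(z) - 2)*exp(z) + 3*exp(3*z) - exp(2*z) + 10)*exp(z)/(3*exp(3*z) - exp(2*z) + 10)^2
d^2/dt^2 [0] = 0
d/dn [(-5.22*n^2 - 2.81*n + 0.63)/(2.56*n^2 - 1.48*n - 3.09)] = (14.9192*n^2 + 29.034*n + 9.6153)/(6.5536*n^4 - 7.5776*n^3 - 13.6304*n^2 + 9.1464*n + 9.5481)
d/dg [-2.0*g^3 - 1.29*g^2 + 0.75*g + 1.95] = -6.0*g^2 - 2.58*g + 0.75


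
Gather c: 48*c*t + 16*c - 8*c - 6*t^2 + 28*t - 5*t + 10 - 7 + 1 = c*(48*t + 8) - 6*t^2 + 23*t + 4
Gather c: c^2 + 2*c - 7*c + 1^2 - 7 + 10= c^2 - 5*c + 4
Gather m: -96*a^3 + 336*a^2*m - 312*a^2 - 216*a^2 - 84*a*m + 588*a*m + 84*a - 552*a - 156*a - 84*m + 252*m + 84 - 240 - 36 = -96*a^3 - 528*a^2 - 624*a + m*(336*a^2 + 504*a + 168) - 192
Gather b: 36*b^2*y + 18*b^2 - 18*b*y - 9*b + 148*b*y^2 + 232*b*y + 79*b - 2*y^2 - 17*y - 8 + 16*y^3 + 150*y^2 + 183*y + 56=b^2*(36*y + 18) + b*(148*y^2 + 214*y + 70) + 16*y^3 + 148*y^2 + 166*y + 48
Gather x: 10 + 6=16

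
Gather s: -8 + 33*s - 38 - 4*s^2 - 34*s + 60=-4*s^2 - s + 14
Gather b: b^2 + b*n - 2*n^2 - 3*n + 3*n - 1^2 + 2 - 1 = b^2 + b*n - 2*n^2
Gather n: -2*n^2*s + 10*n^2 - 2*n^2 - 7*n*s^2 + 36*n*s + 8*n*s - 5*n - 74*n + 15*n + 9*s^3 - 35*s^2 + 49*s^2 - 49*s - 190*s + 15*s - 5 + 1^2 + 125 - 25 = n^2*(8 - 2*s) + n*(-7*s^2 + 44*s - 64) + 9*s^3 + 14*s^2 - 224*s + 96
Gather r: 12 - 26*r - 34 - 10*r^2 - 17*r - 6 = -10*r^2 - 43*r - 28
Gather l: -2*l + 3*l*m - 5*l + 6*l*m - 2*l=l*(9*m - 9)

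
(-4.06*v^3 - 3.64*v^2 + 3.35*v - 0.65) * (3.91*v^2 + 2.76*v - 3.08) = -15.8746*v^5 - 25.438*v^4 + 15.5569*v^3 + 17.9157*v^2 - 12.112*v + 2.002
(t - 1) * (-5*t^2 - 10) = -5*t^3 + 5*t^2 - 10*t + 10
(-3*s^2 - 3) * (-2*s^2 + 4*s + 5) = 6*s^4 - 12*s^3 - 9*s^2 - 12*s - 15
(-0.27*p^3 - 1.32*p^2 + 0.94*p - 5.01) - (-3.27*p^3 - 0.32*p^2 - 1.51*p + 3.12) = 3.0*p^3 - 1.0*p^2 + 2.45*p - 8.13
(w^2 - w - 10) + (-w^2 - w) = -2*w - 10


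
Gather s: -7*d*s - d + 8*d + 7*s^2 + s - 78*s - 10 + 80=7*d + 7*s^2 + s*(-7*d - 77) + 70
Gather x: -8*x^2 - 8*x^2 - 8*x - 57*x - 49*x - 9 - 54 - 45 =-16*x^2 - 114*x - 108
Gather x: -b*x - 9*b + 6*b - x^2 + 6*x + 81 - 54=-3*b - x^2 + x*(6 - b) + 27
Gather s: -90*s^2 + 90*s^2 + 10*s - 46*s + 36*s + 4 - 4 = 0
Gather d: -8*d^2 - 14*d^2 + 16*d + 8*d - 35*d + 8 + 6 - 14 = -22*d^2 - 11*d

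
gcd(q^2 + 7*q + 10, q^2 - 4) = q + 2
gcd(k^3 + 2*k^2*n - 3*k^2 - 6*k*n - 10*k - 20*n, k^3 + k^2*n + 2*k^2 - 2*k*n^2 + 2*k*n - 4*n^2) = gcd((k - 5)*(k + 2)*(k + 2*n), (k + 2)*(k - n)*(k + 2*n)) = k^2 + 2*k*n + 2*k + 4*n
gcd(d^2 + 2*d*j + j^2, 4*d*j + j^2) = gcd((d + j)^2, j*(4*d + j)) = 1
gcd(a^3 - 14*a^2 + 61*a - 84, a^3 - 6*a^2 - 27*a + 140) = a^2 - 11*a + 28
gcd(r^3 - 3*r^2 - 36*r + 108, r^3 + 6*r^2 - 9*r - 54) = r^2 + 3*r - 18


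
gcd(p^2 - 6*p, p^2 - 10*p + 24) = p - 6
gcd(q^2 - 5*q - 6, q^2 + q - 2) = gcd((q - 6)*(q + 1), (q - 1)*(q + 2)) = 1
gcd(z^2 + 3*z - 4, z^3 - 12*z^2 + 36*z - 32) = 1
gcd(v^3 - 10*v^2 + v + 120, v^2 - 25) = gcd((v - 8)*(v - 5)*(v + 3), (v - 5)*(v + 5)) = v - 5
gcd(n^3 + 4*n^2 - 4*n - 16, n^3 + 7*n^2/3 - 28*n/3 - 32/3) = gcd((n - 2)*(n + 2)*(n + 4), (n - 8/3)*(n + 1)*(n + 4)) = n + 4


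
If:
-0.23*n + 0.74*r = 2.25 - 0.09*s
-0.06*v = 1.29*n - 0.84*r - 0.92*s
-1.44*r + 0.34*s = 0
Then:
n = 29.8576090180955 - 0.18847028577079*v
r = 8.13185998220113 - 0.0386631068921191*v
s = 34.440818748146 - 0.163749629190151*v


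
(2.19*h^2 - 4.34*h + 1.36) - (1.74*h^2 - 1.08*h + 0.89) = 0.45*h^2 - 3.26*h + 0.47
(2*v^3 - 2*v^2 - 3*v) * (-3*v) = -6*v^4 + 6*v^3 + 9*v^2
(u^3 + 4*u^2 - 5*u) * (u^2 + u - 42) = u^5 + 5*u^4 - 43*u^3 - 173*u^2 + 210*u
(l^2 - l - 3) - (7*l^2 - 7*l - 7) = -6*l^2 + 6*l + 4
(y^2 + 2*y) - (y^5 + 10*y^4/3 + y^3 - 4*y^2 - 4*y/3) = -y^5 - 10*y^4/3 - y^3 + 5*y^2 + 10*y/3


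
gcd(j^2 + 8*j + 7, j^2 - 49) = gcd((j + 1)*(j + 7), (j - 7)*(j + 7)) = j + 7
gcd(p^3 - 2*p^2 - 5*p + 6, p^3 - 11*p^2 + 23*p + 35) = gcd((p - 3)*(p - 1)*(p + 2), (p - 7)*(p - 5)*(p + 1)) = 1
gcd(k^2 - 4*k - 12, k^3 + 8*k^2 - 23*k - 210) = 1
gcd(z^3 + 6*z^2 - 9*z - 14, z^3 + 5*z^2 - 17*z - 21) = z^2 + 8*z + 7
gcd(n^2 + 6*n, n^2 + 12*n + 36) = n + 6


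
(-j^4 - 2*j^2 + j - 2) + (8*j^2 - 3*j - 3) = -j^4 + 6*j^2 - 2*j - 5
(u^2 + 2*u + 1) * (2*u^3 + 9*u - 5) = 2*u^5 + 4*u^4 + 11*u^3 + 13*u^2 - u - 5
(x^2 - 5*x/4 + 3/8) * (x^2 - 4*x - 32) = x^4 - 21*x^3/4 - 213*x^2/8 + 77*x/2 - 12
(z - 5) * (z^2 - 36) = z^3 - 5*z^2 - 36*z + 180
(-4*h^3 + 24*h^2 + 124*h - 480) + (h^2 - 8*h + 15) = -4*h^3 + 25*h^2 + 116*h - 465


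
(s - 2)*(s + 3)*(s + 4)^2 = s^4 + 9*s^3 + 18*s^2 - 32*s - 96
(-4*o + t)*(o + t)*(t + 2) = -4*o^2*t - 8*o^2 - 3*o*t^2 - 6*o*t + t^3 + 2*t^2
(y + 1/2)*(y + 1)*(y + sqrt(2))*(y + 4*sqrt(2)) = y^4 + 3*y^3/2 + 5*sqrt(2)*y^3 + 17*y^2/2 + 15*sqrt(2)*y^2/2 + 5*sqrt(2)*y/2 + 12*y + 4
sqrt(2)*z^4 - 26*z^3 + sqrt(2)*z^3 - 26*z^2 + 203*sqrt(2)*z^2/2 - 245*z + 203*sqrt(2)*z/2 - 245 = (z - 7*sqrt(2))*(z - 7*sqrt(2)/2)*(z - 5*sqrt(2)/2)*(sqrt(2)*z + sqrt(2))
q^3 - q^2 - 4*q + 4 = (q - 2)*(q - 1)*(q + 2)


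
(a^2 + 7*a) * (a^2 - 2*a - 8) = a^4 + 5*a^3 - 22*a^2 - 56*a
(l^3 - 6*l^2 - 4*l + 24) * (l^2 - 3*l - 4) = l^5 - 9*l^4 + 10*l^3 + 60*l^2 - 56*l - 96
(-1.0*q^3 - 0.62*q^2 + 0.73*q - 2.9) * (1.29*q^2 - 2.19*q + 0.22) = -1.29*q^5 + 1.3902*q^4 + 2.0795*q^3 - 5.4761*q^2 + 6.5116*q - 0.638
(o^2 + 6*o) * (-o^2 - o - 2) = -o^4 - 7*o^3 - 8*o^2 - 12*o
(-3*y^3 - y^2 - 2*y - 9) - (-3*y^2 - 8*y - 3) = -3*y^3 + 2*y^2 + 6*y - 6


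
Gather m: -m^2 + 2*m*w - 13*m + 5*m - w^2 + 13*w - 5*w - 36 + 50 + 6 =-m^2 + m*(2*w - 8) - w^2 + 8*w + 20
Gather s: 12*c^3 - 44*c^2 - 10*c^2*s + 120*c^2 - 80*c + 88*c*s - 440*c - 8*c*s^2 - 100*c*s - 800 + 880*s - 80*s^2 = 12*c^3 + 76*c^2 - 520*c + s^2*(-8*c - 80) + s*(-10*c^2 - 12*c + 880) - 800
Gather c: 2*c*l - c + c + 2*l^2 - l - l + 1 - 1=2*c*l + 2*l^2 - 2*l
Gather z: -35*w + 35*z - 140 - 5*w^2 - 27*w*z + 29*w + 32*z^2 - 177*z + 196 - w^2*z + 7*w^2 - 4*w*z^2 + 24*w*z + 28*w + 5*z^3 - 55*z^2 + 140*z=2*w^2 + 22*w + 5*z^3 + z^2*(-4*w - 23) + z*(-w^2 - 3*w - 2) + 56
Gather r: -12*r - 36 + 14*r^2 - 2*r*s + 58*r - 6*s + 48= 14*r^2 + r*(46 - 2*s) - 6*s + 12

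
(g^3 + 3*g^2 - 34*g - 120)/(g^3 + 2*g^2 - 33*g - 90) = (g + 4)/(g + 3)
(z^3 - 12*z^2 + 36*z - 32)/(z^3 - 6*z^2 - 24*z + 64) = (z - 2)/(z + 4)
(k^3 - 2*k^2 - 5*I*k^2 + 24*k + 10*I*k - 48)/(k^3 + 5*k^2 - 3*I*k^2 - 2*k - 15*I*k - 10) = (k^3 - k^2*(2 + 5*I) + 2*k*(12 + 5*I) - 48)/(k^3 + k^2*(5 - 3*I) - k*(2 + 15*I) - 10)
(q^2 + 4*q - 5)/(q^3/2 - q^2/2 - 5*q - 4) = 2*(-q^2 - 4*q + 5)/(-q^3 + q^2 + 10*q + 8)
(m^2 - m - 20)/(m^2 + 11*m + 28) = (m - 5)/(m + 7)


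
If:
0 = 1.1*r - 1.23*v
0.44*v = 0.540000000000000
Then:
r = 1.37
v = 1.23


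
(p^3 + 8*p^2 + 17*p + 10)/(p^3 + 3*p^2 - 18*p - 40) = (p + 1)/(p - 4)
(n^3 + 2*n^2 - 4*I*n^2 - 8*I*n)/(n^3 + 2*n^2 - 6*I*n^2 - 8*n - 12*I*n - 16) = n/(n - 2*I)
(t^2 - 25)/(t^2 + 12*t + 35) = (t - 5)/(t + 7)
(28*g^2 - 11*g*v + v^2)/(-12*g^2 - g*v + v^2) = (-7*g + v)/(3*g + v)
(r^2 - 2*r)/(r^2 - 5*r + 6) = r/(r - 3)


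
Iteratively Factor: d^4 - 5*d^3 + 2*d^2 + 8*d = (d)*(d^3 - 5*d^2 + 2*d + 8) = d*(d + 1)*(d^2 - 6*d + 8) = d*(d - 4)*(d + 1)*(d - 2)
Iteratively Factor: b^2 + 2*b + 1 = (b + 1)*(b + 1)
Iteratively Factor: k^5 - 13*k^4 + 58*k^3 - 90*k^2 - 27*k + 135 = (k - 5)*(k^4 - 8*k^3 + 18*k^2 - 27) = (k - 5)*(k - 3)*(k^3 - 5*k^2 + 3*k + 9) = (k - 5)*(k - 3)^2*(k^2 - 2*k - 3) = (k - 5)*(k - 3)^2*(k + 1)*(k - 3)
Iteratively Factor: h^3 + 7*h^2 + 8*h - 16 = (h + 4)*(h^2 + 3*h - 4) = (h - 1)*(h + 4)*(h + 4)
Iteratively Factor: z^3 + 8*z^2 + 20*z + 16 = (z + 2)*(z^2 + 6*z + 8) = (z + 2)*(z + 4)*(z + 2)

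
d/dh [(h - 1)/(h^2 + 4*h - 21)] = (h^2 + 4*h - 2*(h - 1)*(h + 2) - 21)/(h^2 + 4*h - 21)^2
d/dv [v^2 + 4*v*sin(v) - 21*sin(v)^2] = 4*v*cos(v) + 2*v + 4*sin(v) - 21*sin(2*v)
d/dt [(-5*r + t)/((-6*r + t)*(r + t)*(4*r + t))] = 2*(-77*r^3 - 5*r^2*t + 8*r*t^2 - t^3)/(576*r^6 + 1248*r^5*t + 724*r^4*t^2 + 4*r^3*t^3 - 51*r^2*t^4 - 2*r*t^5 + t^6)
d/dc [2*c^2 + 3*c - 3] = 4*c + 3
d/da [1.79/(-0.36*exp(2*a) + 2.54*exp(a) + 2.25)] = (1.2888*exp(a) - 4.5466)*exp(a)/(-0.36*exp(2*a) + 2.54*exp(a) + 2.25)^2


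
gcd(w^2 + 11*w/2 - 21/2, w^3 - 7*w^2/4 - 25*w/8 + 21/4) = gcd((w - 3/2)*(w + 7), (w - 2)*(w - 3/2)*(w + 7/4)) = w - 3/2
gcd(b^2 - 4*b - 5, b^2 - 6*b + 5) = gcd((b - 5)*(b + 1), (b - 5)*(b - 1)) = b - 5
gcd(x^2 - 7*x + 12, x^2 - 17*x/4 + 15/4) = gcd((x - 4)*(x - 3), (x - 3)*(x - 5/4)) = x - 3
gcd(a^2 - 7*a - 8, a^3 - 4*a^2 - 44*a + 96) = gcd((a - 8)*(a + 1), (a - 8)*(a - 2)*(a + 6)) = a - 8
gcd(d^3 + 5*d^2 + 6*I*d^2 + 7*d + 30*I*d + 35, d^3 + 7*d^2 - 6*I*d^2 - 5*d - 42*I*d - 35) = d - I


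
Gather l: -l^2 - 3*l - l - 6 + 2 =-l^2 - 4*l - 4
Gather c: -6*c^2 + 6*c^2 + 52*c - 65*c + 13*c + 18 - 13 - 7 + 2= 0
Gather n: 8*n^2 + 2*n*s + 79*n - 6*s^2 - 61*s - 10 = 8*n^2 + n*(2*s + 79) - 6*s^2 - 61*s - 10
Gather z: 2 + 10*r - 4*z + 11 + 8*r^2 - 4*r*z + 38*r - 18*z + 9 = 8*r^2 + 48*r + z*(-4*r - 22) + 22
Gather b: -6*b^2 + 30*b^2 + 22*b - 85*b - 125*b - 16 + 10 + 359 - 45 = 24*b^2 - 188*b + 308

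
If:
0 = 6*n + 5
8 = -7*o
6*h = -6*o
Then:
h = 8/7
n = -5/6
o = -8/7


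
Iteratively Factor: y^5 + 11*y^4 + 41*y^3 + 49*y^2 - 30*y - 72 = (y + 3)*(y^4 + 8*y^3 + 17*y^2 - 2*y - 24) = (y + 2)*(y + 3)*(y^3 + 6*y^2 + 5*y - 12) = (y - 1)*(y + 2)*(y + 3)*(y^2 + 7*y + 12) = (y - 1)*(y + 2)*(y + 3)*(y + 4)*(y + 3)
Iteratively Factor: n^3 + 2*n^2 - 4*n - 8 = (n - 2)*(n^2 + 4*n + 4) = (n - 2)*(n + 2)*(n + 2)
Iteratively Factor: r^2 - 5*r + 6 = (r - 2)*(r - 3)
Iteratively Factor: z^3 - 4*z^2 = (z)*(z^2 - 4*z) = z^2*(z - 4)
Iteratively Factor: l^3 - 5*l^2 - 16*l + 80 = (l - 5)*(l^2 - 16) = (l - 5)*(l - 4)*(l + 4)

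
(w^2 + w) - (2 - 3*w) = w^2 + 4*w - 2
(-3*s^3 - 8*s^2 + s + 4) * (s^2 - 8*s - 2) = -3*s^5 + 16*s^4 + 71*s^3 + 12*s^2 - 34*s - 8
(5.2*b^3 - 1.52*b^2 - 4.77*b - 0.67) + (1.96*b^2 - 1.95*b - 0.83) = 5.2*b^3 + 0.44*b^2 - 6.72*b - 1.5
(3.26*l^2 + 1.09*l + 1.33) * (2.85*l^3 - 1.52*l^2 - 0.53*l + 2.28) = 9.291*l^5 - 1.8487*l^4 + 0.4059*l^3 + 4.8335*l^2 + 1.7803*l + 3.0324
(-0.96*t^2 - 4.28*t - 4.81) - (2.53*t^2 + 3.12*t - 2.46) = -3.49*t^2 - 7.4*t - 2.35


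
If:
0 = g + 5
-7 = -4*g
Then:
No Solution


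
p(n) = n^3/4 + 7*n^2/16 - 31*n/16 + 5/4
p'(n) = 3*n^2/4 + 7*n/8 - 31/16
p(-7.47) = -64.07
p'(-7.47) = 33.38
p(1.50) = 0.17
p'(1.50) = 1.06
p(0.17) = 0.93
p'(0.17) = -1.77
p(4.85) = 30.67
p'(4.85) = 19.95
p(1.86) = 0.77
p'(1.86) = 2.28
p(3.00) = 6.12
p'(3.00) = 7.44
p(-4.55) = -4.43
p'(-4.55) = 9.61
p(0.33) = 0.67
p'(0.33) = -1.57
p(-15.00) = -715.00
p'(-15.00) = 153.69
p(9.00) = 201.50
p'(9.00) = 66.69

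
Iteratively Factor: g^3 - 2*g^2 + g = (g - 1)*(g^2 - g) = (g - 1)^2*(g)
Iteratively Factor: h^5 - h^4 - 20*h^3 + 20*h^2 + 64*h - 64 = (h + 2)*(h^4 - 3*h^3 - 14*h^2 + 48*h - 32) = (h - 1)*(h + 2)*(h^3 - 2*h^2 - 16*h + 32) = (h - 1)*(h + 2)*(h + 4)*(h^2 - 6*h + 8) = (h - 2)*(h - 1)*(h + 2)*(h + 4)*(h - 4)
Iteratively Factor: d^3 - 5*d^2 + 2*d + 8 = (d - 2)*(d^2 - 3*d - 4) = (d - 4)*(d - 2)*(d + 1)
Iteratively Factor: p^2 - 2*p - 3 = (p - 3)*(p + 1)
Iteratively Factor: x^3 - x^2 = (x)*(x^2 - x) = x*(x - 1)*(x)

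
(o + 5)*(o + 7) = o^2 + 12*o + 35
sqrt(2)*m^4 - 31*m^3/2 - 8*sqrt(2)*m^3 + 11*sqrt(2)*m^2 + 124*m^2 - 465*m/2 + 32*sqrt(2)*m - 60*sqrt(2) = (m - 5)*(m - 3)*(m - 8*sqrt(2))*(sqrt(2)*m + 1/2)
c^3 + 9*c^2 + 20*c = c*(c + 4)*(c + 5)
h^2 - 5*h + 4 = (h - 4)*(h - 1)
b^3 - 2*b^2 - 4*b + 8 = (b - 2)^2*(b + 2)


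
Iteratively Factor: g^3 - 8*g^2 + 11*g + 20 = (g - 5)*(g^2 - 3*g - 4) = (g - 5)*(g - 4)*(g + 1)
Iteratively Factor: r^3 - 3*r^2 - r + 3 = (r - 3)*(r^2 - 1) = (r - 3)*(r + 1)*(r - 1)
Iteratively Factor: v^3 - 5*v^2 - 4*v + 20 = (v - 5)*(v^2 - 4) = (v - 5)*(v + 2)*(v - 2)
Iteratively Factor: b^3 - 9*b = (b - 3)*(b^2 + 3*b) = (b - 3)*(b + 3)*(b)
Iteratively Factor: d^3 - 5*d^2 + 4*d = (d - 4)*(d^2 - d) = (d - 4)*(d - 1)*(d)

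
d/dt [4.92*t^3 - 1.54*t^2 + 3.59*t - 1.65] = 14.76*t^2 - 3.08*t + 3.59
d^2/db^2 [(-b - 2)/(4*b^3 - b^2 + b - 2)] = 2*(-(b + 2)*(12*b^2 - 2*b + 1)^2 + (12*b^2 - 2*b + (b + 2)*(12*b - 1) + 1)*(4*b^3 - b^2 + b - 2))/(4*b^3 - b^2 + b - 2)^3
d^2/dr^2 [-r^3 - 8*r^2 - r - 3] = -6*r - 16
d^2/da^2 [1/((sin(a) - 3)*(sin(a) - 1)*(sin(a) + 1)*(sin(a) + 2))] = (16*sin(a)^8 - 23*sin(a)^7 - 95*sin(a)^6 + 106*sin(a)^5 + 212*sin(a)^4 - 83*sin(a)^3 - 47*sin(a)^2 - 86)/((sin(a) - 3)^3*(sin(a) + 2)^3*cos(a)^6)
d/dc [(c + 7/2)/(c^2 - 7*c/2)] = (-4*c^2 - 28*c + 49)/(c^2*(4*c^2 - 28*c + 49))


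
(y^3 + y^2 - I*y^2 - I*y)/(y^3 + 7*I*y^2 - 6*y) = (y^2 + y - I*y - I)/(y^2 + 7*I*y - 6)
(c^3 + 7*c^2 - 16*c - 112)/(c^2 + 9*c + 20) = (c^2 + 3*c - 28)/(c + 5)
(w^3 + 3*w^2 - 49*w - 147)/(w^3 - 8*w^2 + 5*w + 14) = (w^2 + 10*w + 21)/(w^2 - w - 2)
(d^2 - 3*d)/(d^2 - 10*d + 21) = d/(d - 7)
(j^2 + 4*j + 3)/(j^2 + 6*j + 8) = (j^2 + 4*j + 3)/(j^2 + 6*j + 8)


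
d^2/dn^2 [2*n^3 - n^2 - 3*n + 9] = 12*n - 2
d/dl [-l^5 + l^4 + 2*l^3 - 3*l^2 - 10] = l*(-5*l^3 + 4*l^2 + 6*l - 6)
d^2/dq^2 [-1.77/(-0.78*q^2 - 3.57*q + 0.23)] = (-2.153736*q^2 - 9.857484*q + 1.77*(1.56*q + 3.57)*(3.12*q + 7.14) + 0.635076)/(0.78*q^2 + 3.57*q - 0.23)^3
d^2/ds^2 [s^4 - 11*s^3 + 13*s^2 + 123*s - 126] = 12*s^2 - 66*s + 26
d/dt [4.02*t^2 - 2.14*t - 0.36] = 8.04*t - 2.14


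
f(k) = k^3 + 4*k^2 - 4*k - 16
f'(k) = 3*k^2 + 8*k - 4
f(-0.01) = -15.96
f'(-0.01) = -4.08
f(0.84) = -15.94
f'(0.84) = 4.84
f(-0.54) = -12.83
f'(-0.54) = -7.45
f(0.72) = -16.43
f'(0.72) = 3.32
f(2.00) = 0.00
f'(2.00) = 24.00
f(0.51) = -16.87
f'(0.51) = 0.86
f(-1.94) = -0.49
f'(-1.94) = -8.23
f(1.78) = -4.81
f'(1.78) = 19.75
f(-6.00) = -64.00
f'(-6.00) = 56.00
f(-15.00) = -2431.00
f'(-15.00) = 551.00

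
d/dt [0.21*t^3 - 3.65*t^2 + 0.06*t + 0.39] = 0.63*t^2 - 7.3*t + 0.06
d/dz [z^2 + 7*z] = 2*z + 7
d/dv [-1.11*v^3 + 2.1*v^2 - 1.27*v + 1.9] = -3.33*v^2 + 4.2*v - 1.27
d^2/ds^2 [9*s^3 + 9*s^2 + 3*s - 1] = 54*s + 18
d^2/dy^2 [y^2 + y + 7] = 2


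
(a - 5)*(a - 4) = a^2 - 9*a + 20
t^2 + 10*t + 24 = (t + 4)*(t + 6)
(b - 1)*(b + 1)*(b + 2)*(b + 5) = b^4 + 7*b^3 + 9*b^2 - 7*b - 10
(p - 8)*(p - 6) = p^2 - 14*p + 48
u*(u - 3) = u^2 - 3*u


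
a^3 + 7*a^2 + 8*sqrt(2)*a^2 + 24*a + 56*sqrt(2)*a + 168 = (a + 7)*(a + 2*sqrt(2))*(a + 6*sqrt(2))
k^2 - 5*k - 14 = (k - 7)*(k + 2)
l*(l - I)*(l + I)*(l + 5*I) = l^4 + 5*I*l^3 + l^2 + 5*I*l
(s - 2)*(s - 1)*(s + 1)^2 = s^4 - s^3 - 3*s^2 + s + 2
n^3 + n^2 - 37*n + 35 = (n - 5)*(n - 1)*(n + 7)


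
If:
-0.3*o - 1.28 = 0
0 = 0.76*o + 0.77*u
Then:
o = -4.27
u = 4.21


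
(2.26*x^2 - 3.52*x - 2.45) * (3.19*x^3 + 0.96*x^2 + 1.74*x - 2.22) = 7.2094*x^5 - 9.0592*x^4 - 7.2623*x^3 - 13.494*x^2 + 3.5514*x + 5.439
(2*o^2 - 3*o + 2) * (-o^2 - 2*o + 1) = -2*o^4 - o^3 + 6*o^2 - 7*o + 2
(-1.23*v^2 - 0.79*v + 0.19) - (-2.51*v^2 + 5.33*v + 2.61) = 1.28*v^2 - 6.12*v - 2.42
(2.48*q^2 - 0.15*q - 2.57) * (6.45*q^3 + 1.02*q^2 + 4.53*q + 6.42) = 15.996*q^5 + 1.5621*q^4 - 5.4951*q^3 + 12.6207*q^2 - 12.6051*q - 16.4994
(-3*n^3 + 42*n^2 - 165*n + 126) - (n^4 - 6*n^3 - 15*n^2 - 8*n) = -n^4 + 3*n^3 + 57*n^2 - 157*n + 126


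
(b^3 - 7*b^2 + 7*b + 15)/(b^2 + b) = b - 8 + 15/b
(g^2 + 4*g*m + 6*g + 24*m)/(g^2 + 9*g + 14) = (g^2 + 4*g*m + 6*g + 24*m)/(g^2 + 9*g + 14)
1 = 1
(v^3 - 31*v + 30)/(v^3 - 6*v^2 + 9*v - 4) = (v^2 + v - 30)/(v^2 - 5*v + 4)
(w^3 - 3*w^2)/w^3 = (w - 3)/w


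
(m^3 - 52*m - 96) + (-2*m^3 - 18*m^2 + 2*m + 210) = -m^3 - 18*m^2 - 50*m + 114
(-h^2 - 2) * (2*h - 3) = -2*h^3 + 3*h^2 - 4*h + 6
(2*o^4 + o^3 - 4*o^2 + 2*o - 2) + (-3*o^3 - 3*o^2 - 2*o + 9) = 2*o^4 - 2*o^3 - 7*o^2 + 7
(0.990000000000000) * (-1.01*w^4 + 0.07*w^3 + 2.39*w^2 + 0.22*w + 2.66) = -0.9999*w^4 + 0.0693*w^3 + 2.3661*w^2 + 0.2178*w + 2.6334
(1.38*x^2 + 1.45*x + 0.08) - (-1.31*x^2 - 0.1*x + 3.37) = 2.69*x^2 + 1.55*x - 3.29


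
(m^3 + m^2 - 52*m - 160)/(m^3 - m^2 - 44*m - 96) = (m + 5)/(m + 3)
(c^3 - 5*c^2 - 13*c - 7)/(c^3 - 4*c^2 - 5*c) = (c^2 - 6*c - 7)/(c*(c - 5))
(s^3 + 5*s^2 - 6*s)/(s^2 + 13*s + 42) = s*(s - 1)/(s + 7)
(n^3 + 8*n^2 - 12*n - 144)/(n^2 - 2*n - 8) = (n^2 + 12*n + 36)/(n + 2)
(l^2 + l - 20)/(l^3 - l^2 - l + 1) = (l^2 + l - 20)/(l^3 - l^2 - l + 1)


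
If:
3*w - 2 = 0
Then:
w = 2/3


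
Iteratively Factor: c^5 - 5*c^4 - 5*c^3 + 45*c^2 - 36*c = (c - 1)*(c^4 - 4*c^3 - 9*c^2 + 36*c) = c*(c - 1)*(c^3 - 4*c^2 - 9*c + 36) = c*(c - 1)*(c + 3)*(c^2 - 7*c + 12) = c*(c - 3)*(c - 1)*(c + 3)*(c - 4)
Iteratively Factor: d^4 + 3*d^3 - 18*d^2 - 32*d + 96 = (d + 4)*(d^3 - d^2 - 14*d + 24) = (d - 2)*(d + 4)*(d^2 + d - 12) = (d - 3)*(d - 2)*(d + 4)*(d + 4)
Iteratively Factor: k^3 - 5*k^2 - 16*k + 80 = (k + 4)*(k^2 - 9*k + 20) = (k - 5)*(k + 4)*(k - 4)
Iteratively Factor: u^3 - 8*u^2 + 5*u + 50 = (u - 5)*(u^2 - 3*u - 10) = (u - 5)^2*(u + 2)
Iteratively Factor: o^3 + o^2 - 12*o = (o + 4)*(o^2 - 3*o) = o*(o + 4)*(o - 3)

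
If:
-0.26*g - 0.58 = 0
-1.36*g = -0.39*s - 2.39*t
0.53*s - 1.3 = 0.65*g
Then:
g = -2.23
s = -0.28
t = -1.22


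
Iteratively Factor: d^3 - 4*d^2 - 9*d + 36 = (d - 3)*(d^2 - d - 12) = (d - 3)*(d + 3)*(d - 4)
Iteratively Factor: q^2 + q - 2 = (q - 1)*(q + 2)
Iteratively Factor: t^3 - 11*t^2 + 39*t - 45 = (t - 3)*(t^2 - 8*t + 15) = (t - 5)*(t - 3)*(t - 3)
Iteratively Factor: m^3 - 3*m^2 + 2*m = (m - 2)*(m^2 - m) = m*(m - 2)*(m - 1)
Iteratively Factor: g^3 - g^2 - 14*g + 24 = (g - 3)*(g^2 + 2*g - 8) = (g - 3)*(g - 2)*(g + 4)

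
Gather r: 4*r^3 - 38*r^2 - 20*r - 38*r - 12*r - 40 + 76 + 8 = 4*r^3 - 38*r^2 - 70*r + 44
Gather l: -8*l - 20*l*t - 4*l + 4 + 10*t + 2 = l*(-20*t - 12) + 10*t + 6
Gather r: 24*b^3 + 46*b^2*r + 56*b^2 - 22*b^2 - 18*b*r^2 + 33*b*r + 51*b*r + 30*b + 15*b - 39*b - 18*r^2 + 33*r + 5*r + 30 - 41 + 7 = 24*b^3 + 34*b^2 + 6*b + r^2*(-18*b - 18) + r*(46*b^2 + 84*b + 38) - 4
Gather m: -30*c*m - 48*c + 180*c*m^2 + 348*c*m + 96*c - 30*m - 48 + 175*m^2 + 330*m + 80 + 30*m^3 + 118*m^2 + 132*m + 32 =48*c + 30*m^3 + m^2*(180*c + 293) + m*(318*c + 432) + 64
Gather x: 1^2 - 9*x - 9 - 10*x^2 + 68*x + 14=-10*x^2 + 59*x + 6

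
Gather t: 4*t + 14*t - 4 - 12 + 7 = 18*t - 9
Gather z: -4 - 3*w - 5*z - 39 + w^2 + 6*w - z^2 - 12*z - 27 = w^2 + 3*w - z^2 - 17*z - 70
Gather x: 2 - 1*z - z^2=-z^2 - z + 2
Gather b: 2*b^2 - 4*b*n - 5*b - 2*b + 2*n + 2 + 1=2*b^2 + b*(-4*n - 7) + 2*n + 3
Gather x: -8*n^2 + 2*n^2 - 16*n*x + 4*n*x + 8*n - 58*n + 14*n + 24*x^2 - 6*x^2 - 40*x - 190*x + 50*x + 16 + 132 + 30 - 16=-6*n^2 - 36*n + 18*x^2 + x*(-12*n - 180) + 162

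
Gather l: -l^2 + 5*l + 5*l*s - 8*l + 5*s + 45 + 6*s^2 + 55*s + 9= -l^2 + l*(5*s - 3) + 6*s^2 + 60*s + 54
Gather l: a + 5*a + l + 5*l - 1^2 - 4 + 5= 6*a + 6*l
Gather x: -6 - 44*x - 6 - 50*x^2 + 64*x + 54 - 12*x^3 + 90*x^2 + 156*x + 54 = -12*x^3 + 40*x^2 + 176*x + 96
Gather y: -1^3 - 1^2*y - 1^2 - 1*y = -2*y - 2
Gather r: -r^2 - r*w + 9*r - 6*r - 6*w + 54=-r^2 + r*(3 - w) - 6*w + 54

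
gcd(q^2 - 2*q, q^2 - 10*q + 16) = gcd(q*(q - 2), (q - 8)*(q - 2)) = q - 2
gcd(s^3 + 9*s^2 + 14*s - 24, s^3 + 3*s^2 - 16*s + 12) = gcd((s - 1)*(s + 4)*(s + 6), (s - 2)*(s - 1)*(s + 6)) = s^2 + 5*s - 6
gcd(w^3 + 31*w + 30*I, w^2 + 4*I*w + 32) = 1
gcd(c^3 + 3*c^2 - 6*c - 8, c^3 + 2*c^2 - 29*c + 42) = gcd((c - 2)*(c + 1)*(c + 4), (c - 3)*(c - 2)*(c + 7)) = c - 2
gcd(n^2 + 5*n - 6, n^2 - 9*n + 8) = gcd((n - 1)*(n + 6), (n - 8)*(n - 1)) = n - 1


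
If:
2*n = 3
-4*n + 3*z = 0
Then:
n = 3/2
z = 2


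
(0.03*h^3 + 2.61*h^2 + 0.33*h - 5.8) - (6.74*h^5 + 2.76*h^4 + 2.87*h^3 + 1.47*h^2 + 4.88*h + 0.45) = -6.74*h^5 - 2.76*h^4 - 2.84*h^3 + 1.14*h^2 - 4.55*h - 6.25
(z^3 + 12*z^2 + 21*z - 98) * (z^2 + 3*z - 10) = z^5 + 15*z^4 + 47*z^3 - 155*z^2 - 504*z + 980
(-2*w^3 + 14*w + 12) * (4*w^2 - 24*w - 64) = -8*w^5 + 48*w^4 + 184*w^3 - 288*w^2 - 1184*w - 768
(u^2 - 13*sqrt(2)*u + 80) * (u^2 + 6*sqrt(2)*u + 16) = u^4 - 7*sqrt(2)*u^3 - 60*u^2 + 272*sqrt(2)*u + 1280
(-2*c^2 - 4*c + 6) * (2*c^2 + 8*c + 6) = -4*c^4 - 24*c^3 - 32*c^2 + 24*c + 36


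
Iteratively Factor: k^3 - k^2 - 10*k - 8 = (k + 1)*(k^2 - 2*k - 8) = (k + 1)*(k + 2)*(k - 4)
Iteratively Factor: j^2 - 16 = (j - 4)*(j + 4)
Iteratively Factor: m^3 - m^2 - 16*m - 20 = (m - 5)*(m^2 + 4*m + 4) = (m - 5)*(m + 2)*(m + 2)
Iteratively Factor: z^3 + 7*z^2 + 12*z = (z + 3)*(z^2 + 4*z) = (z + 3)*(z + 4)*(z)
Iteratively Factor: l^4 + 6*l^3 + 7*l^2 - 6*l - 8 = (l - 1)*(l^3 + 7*l^2 + 14*l + 8) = (l - 1)*(l + 1)*(l^2 + 6*l + 8) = (l - 1)*(l + 1)*(l + 4)*(l + 2)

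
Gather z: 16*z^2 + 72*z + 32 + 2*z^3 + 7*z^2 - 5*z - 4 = 2*z^3 + 23*z^2 + 67*z + 28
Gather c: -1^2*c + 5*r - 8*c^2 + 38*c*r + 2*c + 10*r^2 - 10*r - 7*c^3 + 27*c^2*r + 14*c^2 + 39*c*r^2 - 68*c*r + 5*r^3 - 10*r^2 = -7*c^3 + c^2*(27*r + 6) + c*(39*r^2 - 30*r + 1) + 5*r^3 - 5*r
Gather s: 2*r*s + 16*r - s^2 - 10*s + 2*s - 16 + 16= 16*r - s^2 + s*(2*r - 8)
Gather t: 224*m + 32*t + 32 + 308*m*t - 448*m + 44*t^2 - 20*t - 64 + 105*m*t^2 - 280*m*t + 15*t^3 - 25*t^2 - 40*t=-224*m + 15*t^3 + t^2*(105*m + 19) + t*(28*m - 28) - 32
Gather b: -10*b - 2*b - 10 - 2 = -12*b - 12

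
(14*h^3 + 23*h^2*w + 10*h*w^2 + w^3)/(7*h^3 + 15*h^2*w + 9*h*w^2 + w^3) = (2*h + w)/(h + w)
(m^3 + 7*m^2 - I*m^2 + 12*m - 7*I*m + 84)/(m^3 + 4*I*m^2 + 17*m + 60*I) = (m + 7)/(m + 5*I)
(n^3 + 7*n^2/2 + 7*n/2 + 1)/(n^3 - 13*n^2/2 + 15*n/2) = (2*n^3 + 7*n^2 + 7*n + 2)/(n*(2*n^2 - 13*n + 15))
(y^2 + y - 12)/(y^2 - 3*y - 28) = (y - 3)/(y - 7)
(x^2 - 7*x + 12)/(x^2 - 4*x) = (x - 3)/x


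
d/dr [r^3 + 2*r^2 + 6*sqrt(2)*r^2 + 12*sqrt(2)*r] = 3*r^2 + 4*r + 12*sqrt(2)*r + 12*sqrt(2)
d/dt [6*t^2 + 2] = 12*t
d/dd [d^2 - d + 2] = 2*d - 1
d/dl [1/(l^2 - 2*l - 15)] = 2*(1 - l)/(-l^2 + 2*l + 15)^2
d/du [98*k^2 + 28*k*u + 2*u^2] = 28*k + 4*u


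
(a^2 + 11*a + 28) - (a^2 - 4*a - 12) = 15*a + 40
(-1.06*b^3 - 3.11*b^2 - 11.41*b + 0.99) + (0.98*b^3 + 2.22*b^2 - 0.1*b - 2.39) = -0.0800000000000001*b^3 - 0.89*b^2 - 11.51*b - 1.4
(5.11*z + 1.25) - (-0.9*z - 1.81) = 6.01*z + 3.06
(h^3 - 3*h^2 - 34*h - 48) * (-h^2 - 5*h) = -h^5 - 2*h^4 + 49*h^3 + 218*h^2 + 240*h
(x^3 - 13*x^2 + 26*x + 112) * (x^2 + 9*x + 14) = x^5 - 4*x^4 - 77*x^3 + 164*x^2 + 1372*x + 1568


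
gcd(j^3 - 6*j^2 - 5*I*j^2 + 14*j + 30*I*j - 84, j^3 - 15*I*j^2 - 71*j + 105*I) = j - 7*I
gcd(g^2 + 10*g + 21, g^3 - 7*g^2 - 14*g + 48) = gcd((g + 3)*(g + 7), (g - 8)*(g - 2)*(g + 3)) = g + 3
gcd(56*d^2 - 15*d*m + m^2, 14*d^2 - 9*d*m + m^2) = 7*d - m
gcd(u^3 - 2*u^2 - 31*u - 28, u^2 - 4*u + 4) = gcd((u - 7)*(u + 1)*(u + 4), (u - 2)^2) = 1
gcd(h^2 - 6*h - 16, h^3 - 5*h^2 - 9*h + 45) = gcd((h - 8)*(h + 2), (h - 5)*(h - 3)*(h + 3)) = 1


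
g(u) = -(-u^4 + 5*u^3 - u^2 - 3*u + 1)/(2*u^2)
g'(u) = -(-4*u^3 + 15*u^2 - 2*u - 3)/(2*u^2) + (-u^4 + 5*u^3 - u^2 - 3*u + 1)/u^3 = u - 5/2 - 3/(2*u^2) + u^(-3)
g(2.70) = -2.12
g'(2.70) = 0.05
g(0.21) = -4.20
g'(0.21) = 71.68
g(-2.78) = 10.71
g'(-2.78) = -5.52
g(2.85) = -2.10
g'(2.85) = 0.21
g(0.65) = 0.21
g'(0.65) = -1.76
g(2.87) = -2.09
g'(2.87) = 0.23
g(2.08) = -1.93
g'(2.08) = -0.66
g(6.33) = 4.93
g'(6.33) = 3.80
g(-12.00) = 102.37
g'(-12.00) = -14.51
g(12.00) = 42.62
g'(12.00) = 9.49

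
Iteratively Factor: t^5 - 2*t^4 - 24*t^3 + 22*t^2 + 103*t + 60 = (t + 1)*(t^4 - 3*t^3 - 21*t^2 + 43*t + 60) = (t - 5)*(t + 1)*(t^3 + 2*t^2 - 11*t - 12) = (t - 5)*(t + 1)*(t + 4)*(t^2 - 2*t - 3) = (t - 5)*(t + 1)^2*(t + 4)*(t - 3)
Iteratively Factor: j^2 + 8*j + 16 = (j + 4)*(j + 4)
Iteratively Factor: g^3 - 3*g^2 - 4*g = (g - 4)*(g^2 + g) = (g - 4)*(g + 1)*(g)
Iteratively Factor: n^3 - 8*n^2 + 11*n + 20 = (n + 1)*(n^2 - 9*n + 20) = (n - 5)*(n + 1)*(n - 4)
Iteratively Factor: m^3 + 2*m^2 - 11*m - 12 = (m + 4)*(m^2 - 2*m - 3) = (m - 3)*(m + 4)*(m + 1)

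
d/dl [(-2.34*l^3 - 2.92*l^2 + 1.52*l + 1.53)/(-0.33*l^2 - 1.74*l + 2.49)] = (0.7722*l^4 + 8.1432*l^3 - 11.8974*l^2 - 13.5318*l + 6.447)/(0.1089*l^4 + 1.1484*l^3 + 1.3842*l^2 - 8.6652*l + 6.2001)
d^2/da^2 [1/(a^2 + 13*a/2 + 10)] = 4*(-4*a^2 - 26*a + (4*a + 13)^2 - 40)/(2*a^2 + 13*a + 20)^3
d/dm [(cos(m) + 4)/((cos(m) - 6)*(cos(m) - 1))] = (cos(m)^2 + 8*cos(m) - 34)*sin(m)/((cos(m) - 6)^2*(cos(m) - 1)^2)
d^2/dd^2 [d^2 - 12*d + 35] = 2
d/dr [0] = 0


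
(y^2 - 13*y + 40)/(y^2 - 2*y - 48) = (y - 5)/(y + 6)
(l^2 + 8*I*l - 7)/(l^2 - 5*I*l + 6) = (l + 7*I)/(l - 6*I)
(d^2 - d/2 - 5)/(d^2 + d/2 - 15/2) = (d + 2)/(d + 3)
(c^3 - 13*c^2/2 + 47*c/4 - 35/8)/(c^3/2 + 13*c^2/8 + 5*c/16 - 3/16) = 2*(8*c^3 - 52*c^2 + 94*c - 35)/(8*c^3 + 26*c^2 + 5*c - 3)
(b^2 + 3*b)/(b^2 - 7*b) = (b + 3)/(b - 7)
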